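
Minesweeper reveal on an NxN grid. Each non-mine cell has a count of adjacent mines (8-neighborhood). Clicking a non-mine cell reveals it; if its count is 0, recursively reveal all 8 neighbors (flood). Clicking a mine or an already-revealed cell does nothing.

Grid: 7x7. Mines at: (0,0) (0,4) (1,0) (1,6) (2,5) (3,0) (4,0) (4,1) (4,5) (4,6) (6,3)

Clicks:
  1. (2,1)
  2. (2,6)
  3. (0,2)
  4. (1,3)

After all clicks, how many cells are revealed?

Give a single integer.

Answer: 22

Derivation:
Click 1 (2,1) count=2: revealed 1 new [(2,1)] -> total=1
Click 2 (2,6) count=2: revealed 1 new [(2,6)] -> total=2
Click 3 (0,2) count=0: revealed 20 new [(0,1) (0,2) (0,3) (1,1) (1,2) (1,3) (1,4) (2,2) (2,3) (2,4) (3,1) (3,2) (3,3) (3,4) (4,2) (4,3) (4,4) (5,2) (5,3) (5,4)] -> total=22
Click 4 (1,3) count=1: revealed 0 new [(none)] -> total=22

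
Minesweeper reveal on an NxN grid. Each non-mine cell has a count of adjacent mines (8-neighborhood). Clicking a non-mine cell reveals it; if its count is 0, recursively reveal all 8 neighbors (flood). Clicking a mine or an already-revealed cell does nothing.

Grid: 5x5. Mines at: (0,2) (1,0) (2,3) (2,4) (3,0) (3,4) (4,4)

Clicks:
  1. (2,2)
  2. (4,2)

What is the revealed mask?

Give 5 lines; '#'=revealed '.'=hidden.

Click 1 (2,2) count=1: revealed 1 new [(2,2)] -> total=1
Click 2 (4,2) count=0: revealed 6 new [(3,1) (3,2) (3,3) (4,1) (4,2) (4,3)] -> total=7

Answer: .....
.....
..#..
.###.
.###.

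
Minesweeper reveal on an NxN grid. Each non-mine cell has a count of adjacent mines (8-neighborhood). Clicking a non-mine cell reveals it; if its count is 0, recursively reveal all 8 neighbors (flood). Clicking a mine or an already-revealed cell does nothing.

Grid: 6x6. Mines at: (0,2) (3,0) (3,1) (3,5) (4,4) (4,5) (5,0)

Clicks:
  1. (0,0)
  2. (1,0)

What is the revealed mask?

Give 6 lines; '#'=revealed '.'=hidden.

Answer: ##....
##....
##....
......
......
......

Derivation:
Click 1 (0,0) count=0: revealed 6 new [(0,0) (0,1) (1,0) (1,1) (2,0) (2,1)] -> total=6
Click 2 (1,0) count=0: revealed 0 new [(none)] -> total=6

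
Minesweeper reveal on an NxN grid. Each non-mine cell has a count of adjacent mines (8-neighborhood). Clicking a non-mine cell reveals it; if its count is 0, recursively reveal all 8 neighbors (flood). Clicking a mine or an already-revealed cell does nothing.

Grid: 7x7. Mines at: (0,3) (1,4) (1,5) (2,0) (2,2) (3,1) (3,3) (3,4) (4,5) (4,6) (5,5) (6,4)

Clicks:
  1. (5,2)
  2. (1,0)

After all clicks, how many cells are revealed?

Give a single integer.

Answer: 13

Derivation:
Click 1 (5,2) count=0: revealed 12 new [(4,0) (4,1) (4,2) (4,3) (5,0) (5,1) (5,2) (5,3) (6,0) (6,1) (6,2) (6,3)] -> total=12
Click 2 (1,0) count=1: revealed 1 new [(1,0)] -> total=13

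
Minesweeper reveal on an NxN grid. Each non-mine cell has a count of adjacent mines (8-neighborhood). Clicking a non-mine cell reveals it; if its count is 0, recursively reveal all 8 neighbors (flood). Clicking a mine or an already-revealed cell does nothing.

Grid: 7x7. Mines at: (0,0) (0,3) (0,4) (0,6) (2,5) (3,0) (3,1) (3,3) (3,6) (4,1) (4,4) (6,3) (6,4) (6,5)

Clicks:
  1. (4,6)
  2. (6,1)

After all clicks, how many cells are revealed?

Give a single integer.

Click 1 (4,6) count=1: revealed 1 new [(4,6)] -> total=1
Click 2 (6,1) count=0: revealed 6 new [(5,0) (5,1) (5,2) (6,0) (6,1) (6,2)] -> total=7

Answer: 7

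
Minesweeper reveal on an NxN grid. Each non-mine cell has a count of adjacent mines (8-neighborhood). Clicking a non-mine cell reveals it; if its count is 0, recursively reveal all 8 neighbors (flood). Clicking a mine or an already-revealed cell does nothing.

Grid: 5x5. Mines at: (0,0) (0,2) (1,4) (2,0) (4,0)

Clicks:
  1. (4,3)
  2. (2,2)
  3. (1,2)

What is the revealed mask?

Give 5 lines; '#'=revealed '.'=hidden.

Answer: .....
.###.
.####
.####
.####

Derivation:
Click 1 (4,3) count=0: revealed 15 new [(1,1) (1,2) (1,3) (2,1) (2,2) (2,3) (2,4) (3,1) (3,2) (3,3) (3,4) (4,1) (4,2) (4,3) (4,4)] -> total=15
Click 2 (2,2) count=0: revealed 0 new [(none)] -> total=15
Click 3 (1,2) count=1: revealed 0 new [(none)] -> total=15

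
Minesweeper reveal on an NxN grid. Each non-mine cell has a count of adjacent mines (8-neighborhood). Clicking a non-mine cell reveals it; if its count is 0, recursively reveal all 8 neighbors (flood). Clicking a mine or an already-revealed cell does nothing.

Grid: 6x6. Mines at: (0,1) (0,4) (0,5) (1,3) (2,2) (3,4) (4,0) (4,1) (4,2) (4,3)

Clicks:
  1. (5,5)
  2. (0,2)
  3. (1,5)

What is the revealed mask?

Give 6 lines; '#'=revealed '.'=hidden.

Answer: ..#...
.....#
......
......
....##
....##

Derivation:
Click 1 (5,5) count=0: revealed 4 new [(4,4) (4,5) (5,4) (5,5)] -> total=4
Click 2 (0,2) count=2: revealed 1 new [(0,2)] -> total=5
Click 3 (1,5) count=2: revealed 1 new [(1,5)] -> total=6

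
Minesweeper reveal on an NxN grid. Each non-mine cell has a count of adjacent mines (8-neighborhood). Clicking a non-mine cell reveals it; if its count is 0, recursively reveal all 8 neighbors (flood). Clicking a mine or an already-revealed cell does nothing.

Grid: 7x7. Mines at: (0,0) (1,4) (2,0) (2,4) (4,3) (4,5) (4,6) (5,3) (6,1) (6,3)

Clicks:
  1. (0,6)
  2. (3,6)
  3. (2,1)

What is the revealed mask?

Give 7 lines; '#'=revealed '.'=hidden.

Click 1 (0,6) count=0: revealed 8 new [(0,5) (0,6) (1,5) (1,6) (2,5) (2,6) (3,5) (3,6)] -> total=8
Click 2 (3,6) count=2: revealed 0 new [(none)] -> total=8
Click 3 (2,1) count=1: revealed 1 new [(2,1)] -> total=9

Answer: .....##
.....##
.#...##
.....##
.......
.......
.......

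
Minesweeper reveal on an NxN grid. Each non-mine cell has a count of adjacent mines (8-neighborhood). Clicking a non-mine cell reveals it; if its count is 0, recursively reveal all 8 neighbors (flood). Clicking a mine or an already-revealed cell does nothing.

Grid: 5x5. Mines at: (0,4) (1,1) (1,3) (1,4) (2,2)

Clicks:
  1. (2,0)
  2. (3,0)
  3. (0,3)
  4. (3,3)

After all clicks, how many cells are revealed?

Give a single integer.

Click 1 (2,0) count=1: revealed 1 new [(2,0)] -> total=1
Click 2 (3,0) count=0: revealed 13 new [(2,1) (2,3) (2,4) (3,0) (3,1) (3,2) (3,3) (3,4) (4,0) (4,1) (4,2) (4,3) (4,4)] -> total=14
Click 3 (0,3) count=3: revealed 1 new [(0,3)] -> total=15
Click 4 (3,3) count=1: revealed 0 new [(none)] -> total=15

Answer: 15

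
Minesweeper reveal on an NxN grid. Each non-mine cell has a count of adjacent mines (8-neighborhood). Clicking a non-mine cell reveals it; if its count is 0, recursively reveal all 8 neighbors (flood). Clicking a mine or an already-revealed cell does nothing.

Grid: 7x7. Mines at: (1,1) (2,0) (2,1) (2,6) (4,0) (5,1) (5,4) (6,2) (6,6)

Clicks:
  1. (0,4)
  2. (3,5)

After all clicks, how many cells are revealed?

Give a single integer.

Answer: 22

Derivation:
Click 1 (0,4) count=0: revealed 22 new [(0,2) (0,3) (0,4) (0,5) (0,6) (1,2) (1,3) (1,4) (1,5) (1,6) (2,2) (2,3) (2,4) (2,5) (3,2) (3,3) (3,4) (3,5) (4,2) (4,3) (4,4) (4,5)] -> total=22
Click 2 (3,5) count=1: revealed 0 new [(none)] -> total=22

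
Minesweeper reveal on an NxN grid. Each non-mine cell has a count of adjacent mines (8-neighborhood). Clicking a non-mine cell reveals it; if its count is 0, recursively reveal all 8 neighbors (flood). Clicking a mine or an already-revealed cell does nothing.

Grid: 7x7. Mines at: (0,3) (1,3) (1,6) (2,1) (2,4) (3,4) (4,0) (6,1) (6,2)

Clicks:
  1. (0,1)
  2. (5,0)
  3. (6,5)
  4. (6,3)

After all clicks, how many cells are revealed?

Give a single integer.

Answer: 23

Derivation:
Click 1 (0,1) count=0: revealed 6 new [(0,0) (0,1) (0,2) (1,0) (1,1) (1,2)] -> total=6
Click 2 (5,0) count=2: revealed 1 new [(5,0)] -> total=7
Click 3 (6,5) count=0: revealed 16 new [(2,5) (2,6) (3,5) (3,6) (4,3) (4,4) (4,5) (4,6) (5,3) (5,4) (5,5) (5,6) (6,3) (6,4) (6,5) (6,6)] -> total=23
Click 4 (6,3) count=1: revealed 0 new [(none)] -> total=23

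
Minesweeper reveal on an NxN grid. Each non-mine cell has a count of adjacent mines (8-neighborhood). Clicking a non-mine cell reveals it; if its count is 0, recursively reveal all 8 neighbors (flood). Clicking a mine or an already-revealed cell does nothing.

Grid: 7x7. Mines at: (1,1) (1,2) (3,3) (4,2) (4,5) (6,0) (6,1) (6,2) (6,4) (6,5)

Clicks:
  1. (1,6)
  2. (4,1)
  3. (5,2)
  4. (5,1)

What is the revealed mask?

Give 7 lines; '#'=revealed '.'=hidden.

Click 1 (1,6) count=0: revealed 15 new [(0,3) (0,4) (0,5) (0,6) (1,3) (1,4) (1,5) (1,6) (2,3) (2,4) (2,5) (2,6) (3,4) (3,5) (3,6)] -> total=15
Click 2 (4,1) count=1: revealed 1 new [(4,1)] -> total=16
Click 3 (5,2) count=3: revealed 1 new [(5,2)] -> total=17
Click 4 (5,1) count=4: revealed 1 new [(5,1)] -> total=18

Answer: ...####
...####
...####
....###
.#.....
.##....
.......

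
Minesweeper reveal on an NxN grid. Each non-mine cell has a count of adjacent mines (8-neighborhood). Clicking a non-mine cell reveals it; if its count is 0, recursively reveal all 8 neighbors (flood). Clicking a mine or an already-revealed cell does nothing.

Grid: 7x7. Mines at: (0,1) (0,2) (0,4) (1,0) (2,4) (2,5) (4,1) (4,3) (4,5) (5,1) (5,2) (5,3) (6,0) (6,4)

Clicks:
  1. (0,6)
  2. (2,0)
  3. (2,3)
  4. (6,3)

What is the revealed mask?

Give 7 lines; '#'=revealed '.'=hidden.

Click 1 (0,6) count=0: revealed 4 new [(0,5) (0,6) (1,5) (1,6)] -> total=4
Click 2 (2,0) count=1: revealed 1 new [(2,0)] -> total=5
Click 3 (2,3) count=1: revealed 1 new [(2,3)] -> total=6
Click 4 (6,3) count=3: revealed 1 new [(6,3)] -> total=7

Answer: .....##
.....##
#..#...
.......
.......
.......
...#...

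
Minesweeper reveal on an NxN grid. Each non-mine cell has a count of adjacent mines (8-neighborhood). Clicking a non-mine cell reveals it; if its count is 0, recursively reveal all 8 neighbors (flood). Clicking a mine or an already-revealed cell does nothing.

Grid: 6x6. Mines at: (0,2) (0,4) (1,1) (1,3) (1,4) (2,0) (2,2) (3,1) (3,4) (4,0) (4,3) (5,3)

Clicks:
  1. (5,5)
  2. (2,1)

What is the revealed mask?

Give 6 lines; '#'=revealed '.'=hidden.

Click 1 (5,5) count=0: revealed 4 new [(4,4) (4,5) (5,4) (5,5)] -> total=4
Click 2 (2,1) count=4: revealed 1 new [(2,1)] -> total=5

Answer: ......
......
.#....
......
....##
....##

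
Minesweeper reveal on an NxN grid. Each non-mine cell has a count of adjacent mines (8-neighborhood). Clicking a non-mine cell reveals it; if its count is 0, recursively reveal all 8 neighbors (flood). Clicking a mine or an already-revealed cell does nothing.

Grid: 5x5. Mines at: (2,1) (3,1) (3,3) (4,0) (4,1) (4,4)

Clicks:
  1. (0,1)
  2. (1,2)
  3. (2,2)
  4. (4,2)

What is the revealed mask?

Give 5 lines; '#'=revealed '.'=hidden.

Answer: #####
#####
..###
.....
..#..

Derivation:
Click 1 (0,1) count=0: revealed 13 new [(0,0) (0,1) (0,2) (0,3) (0,4) (1,0) (1,1) (1,2) (1,3) (1,4) (2,2) (2,3) (2,4)] -> total=13
Click 2 (1,2) count=1: revealed 0 new [(none)] -> total=13
Click 3 (2,2) count=3: revealed 0 new [(none)] -> total=13
Click 4 (4,2) count=3: revealed 1 new [(4,2)] -> total=14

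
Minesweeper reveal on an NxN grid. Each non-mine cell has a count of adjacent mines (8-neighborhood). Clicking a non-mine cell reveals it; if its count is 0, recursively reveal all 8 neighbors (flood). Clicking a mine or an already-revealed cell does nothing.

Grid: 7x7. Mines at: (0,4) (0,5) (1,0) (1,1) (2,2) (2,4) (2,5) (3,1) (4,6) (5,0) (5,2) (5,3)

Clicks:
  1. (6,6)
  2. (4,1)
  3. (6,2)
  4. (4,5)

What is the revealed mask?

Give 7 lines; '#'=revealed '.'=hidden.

Answer: .......
.......
.......
.......
.#...#.
....###
..#.###

Derivation:
Click 1 (6,6) count=0: revealed 6 new [(5,4) (5,5) (5,6) (6,4) (6,5) (6,6)] -> total=6
Click 2 (4,1) count=3: revealed 1 new [(4,1)] -> total=7
Click 3 (6,2) count=2: revealed 1 new [(6,2)] -> total=8
Click 4 (4,5) count=1: revealed 1 new [(4,5)] -> total=9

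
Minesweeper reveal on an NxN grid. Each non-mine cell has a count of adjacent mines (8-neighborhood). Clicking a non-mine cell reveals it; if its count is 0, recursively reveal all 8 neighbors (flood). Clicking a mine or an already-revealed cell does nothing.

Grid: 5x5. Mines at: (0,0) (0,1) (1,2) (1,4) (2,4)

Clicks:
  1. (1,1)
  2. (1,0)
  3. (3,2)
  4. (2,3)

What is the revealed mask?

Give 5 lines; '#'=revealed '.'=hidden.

Click 1 (1,1) count=3: revealed 1 new [(1,1)] -> total=1
Click 2 (1,0) count=2: revealed 1 new [(1,0)] -> total=2
Click 3 (3,2) count=0: revealed 14 new [(2,0) (2,1) (2,2) (2,3) (3,0) (3,1) (3,2) (3,3) (3,4) (4,0) (4,1) (4,2) (4,3) (4,4)] -> total=16
Click 4 (2,3) count=3: revealed 0 new [(none)] -> total=16

Answer: .....
##...
####.
#####
#####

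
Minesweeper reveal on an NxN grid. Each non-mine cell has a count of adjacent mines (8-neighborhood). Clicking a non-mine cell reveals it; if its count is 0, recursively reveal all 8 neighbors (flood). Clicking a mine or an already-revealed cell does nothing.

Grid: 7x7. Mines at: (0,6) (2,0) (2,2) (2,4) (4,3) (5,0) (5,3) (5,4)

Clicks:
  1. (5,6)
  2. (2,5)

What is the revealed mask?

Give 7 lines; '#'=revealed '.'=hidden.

Answer: .......
.....##
.....##
.....##
.....##
.....##
.....##

Derivation:
Click 1 (5,6) count=0: revealed 12 new [(1,5) (1,6) (2,5) (2,6) (3,5) (3,6) (4,5) (4,6) (5,5) (5,6) (6,5) (6,6)] -> total=12
Click 2 (2,5) count=1: revealed 0 new [(none)] -> total=12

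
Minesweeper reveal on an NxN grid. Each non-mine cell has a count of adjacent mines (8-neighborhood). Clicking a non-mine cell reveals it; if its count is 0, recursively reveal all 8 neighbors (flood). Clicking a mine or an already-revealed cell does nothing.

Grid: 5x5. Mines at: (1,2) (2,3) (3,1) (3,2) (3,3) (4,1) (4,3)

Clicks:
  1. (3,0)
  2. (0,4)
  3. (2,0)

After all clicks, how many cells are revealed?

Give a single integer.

Click 1 (3,0) count=2: revealed 1 new [(3,0)] -> total=1
Click 2 (0,4) count=0: revealed 4 new [(0,3) (0,4) (1,3) (1,4)] -> total=5
Click 3 (2,0) count=1: revealed 1 new [(2,0)] -> total=6

Answer: 6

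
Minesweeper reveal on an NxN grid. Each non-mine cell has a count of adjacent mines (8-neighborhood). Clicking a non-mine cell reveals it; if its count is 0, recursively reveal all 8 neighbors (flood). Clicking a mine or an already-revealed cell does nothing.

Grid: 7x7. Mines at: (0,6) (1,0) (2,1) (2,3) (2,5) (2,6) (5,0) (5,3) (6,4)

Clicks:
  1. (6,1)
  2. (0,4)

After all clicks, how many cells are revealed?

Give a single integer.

Answer: 11

Derivation:
Click 1 (6,1) count=1: revealed 1 new [(6,1)] -> total=1
Click 2 (0,4) count=0: revealed 10 new [(0,1) (0,2) (0,3) (0,4) (0,5) (1,1) (1,2) (1,3) (1,4) (1,5)] -> total=11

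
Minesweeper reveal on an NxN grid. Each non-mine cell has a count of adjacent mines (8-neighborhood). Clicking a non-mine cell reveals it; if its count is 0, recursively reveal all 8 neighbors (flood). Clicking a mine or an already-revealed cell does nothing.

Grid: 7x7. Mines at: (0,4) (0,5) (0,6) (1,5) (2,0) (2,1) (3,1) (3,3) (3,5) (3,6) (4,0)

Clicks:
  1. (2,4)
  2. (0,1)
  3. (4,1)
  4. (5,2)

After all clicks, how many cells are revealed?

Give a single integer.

Answer: 29

Derivation:
Click 1 (2,4) count=3: revealed 1 new [(2,4)] -> total=1
Click 2 (0,1) count=0: revealed 8 new [(0,0) (0,1) (0,2) (0,3) (1,0) (1,1) (1,2) (1,3)] -> total=9
Click 3 (4,1) count=2: revealed 1 new [(4,1)] -> total=10
Click 4 (5,2) count=0: revealed 19 new [(4,2) (4,3) (4,4) (4,5) (4,6) (5,0) (5,1) (5,2) (5,3) (5,4) (5,5) (5,6) (6,0) (6,1) (6,2) (6,3) (6,4) (6,5) (6,6)] -> total=29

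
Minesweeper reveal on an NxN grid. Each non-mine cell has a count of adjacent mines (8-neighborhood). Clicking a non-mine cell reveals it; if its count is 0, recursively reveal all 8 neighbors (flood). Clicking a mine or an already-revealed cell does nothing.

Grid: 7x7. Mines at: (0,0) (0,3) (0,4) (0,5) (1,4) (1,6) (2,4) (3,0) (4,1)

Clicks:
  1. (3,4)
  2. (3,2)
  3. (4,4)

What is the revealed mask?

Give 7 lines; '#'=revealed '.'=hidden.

Click 1 (3,4) count=1: revealed 1 new [(3,4)] -> total=1
Click 2 (3,2) count=1: revealed 1 new [(3,2)] -> total=2
Click 3 (4,4) count=0: revealed 24 new [(2,5) (2,6) (3,3) (3,5) (3,6) (4,2) (4,3) (4,4) (4,5) (4,6) (5,0) (5,1) (5,2) (5,3) (5,4) (5,5) (5,6) (6,0) (6,1) (6,2) (6,3) (6,4) (6,5) (6,6)] -> total=26

Answer: .......
.......
.....##
..#####
..#####
#######
#######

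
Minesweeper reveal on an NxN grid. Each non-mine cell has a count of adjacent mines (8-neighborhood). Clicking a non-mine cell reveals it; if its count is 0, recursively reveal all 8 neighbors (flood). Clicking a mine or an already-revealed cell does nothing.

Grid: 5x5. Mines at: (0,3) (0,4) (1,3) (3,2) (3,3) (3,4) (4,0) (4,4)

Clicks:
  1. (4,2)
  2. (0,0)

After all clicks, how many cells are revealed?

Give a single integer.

Click 1 (4,2) count=2: revealed 1 new [(4,2)] -> total=1
Click 2 (0,0) count=0: revealed 11 new [(0,0) (0,1) (0,2) (1,0) (1,1) (1,2) (2,0) (2,1) (2,2) (3,0) (3,1)] -> total=12

Answer: 12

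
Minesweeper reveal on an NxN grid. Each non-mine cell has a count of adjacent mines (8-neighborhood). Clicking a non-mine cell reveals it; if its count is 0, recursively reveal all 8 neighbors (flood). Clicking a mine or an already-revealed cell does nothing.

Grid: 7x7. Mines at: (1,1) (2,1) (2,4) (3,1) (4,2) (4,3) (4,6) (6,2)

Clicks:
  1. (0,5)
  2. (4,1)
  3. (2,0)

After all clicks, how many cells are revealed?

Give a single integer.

Answer: 16

Derivation:
Click 1 (0,5) count=0: revealed 14 new [(0,2) (0,3) (0,4) (0,5) (0,6) (1,2) (1,3) (1,4) (1,5) (1,6) (2,5) (2,6) (3,5) (3,6)] -> total=14
Click 2 (4,1) count=2: revealed 1 new [(4,1)] -> total=15
Click 3 (2,0) count=3: revealed 1 new [(2,0)] -> total=16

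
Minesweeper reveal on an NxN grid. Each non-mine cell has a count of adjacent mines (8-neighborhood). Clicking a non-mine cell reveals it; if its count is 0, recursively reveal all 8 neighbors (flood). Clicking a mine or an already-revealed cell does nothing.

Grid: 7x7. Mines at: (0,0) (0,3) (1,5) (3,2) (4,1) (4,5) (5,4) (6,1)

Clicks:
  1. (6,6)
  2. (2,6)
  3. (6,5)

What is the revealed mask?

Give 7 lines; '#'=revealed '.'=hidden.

Answer: .......
.......
......#
.......
.......
.....##
.....##

Derivation:
Click 1 (6,6) count=0: revealed 4 new [(5,5) (5,6) (6,5) (6,6)] -> total=4
Click 2 (2,6) count=1: revealed 1 new [(2,6)] -> total=5
Click 3 (6,5) count=1: revealed 0 new [(none)] -> total=5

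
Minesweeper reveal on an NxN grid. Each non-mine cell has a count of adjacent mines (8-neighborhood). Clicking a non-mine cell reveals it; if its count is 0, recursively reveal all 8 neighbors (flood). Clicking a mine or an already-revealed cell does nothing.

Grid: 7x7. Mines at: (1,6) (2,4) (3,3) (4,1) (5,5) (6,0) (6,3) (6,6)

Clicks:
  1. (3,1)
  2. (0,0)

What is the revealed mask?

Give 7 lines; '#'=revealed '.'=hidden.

Answer: ######.
######.
####...
###....
.......
.......
.......

Derivation:
Click 1 (3,1) count=1: revealed 1 new [(3,1)] -> total=1
Click 2 (0,0) count=0: revealed 18 new [(0,0) (0,1) (0,2) (0,3) (0,4) (0,5) (1,0) (1,1) (1,2) (1,3) (1,4) (1,5) (2,0) (2,1) (2,2) (2,3) (3,0) (3,2)] -> total=19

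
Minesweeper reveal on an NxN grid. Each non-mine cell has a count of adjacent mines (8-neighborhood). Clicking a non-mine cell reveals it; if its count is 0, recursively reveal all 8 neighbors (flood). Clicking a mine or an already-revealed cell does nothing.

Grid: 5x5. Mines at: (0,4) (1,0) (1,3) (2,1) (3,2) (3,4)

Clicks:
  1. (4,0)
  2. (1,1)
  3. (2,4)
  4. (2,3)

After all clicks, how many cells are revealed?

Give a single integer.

Answer: 7

Derivation:
Click 1 (4,0) count=0: revealed 4 new [(3,0) (3,1) (4,0) (4,1)] -> total=4
Click 2 (1,1) count=2: revealed 1 new [(1,1)] -> total=5
Click 3 (2,4) count=2: revealed 1 new [(2,4)] -> total=6
Click 4 (2,3) count=3: revealed 1 new [(2,3)] -> total=7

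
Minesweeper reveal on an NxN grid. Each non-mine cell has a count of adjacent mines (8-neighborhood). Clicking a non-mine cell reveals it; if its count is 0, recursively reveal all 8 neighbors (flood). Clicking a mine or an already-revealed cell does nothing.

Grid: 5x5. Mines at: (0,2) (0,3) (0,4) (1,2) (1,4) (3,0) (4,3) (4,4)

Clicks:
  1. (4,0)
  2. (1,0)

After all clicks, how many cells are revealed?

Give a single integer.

Click 1 (4,0) count=1: revealed 1 new [(4,0)] -> total=1
Click 2 (1,0) count=0: revealed 6 new [(0,0) (0,1) (1,0) (1,1) (2,0) (2,1)] -> total=7

Answer: 7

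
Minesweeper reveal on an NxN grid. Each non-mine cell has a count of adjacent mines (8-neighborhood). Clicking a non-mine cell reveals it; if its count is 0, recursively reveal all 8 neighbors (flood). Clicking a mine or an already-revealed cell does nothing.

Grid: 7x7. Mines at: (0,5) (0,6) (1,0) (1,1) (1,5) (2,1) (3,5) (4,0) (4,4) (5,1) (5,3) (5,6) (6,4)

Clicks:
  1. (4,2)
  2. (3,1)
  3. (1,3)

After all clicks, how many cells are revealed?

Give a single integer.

Answer: 14

Derivation:
Click 1 (4,2) count=2: revealed 1 new [(4,2)] -> total=1
Click 2 (3,1) count=2: revealed 1 new [(3,1)] -> total=2
Click 3 (1,3) count=0: revealed 12 new [(0,2) (0,3) (0,4) (1,2) (1,3) (1,4) (2,2) (2,3) (2,4) (3,2) (3,3) (3,4)] -> total=14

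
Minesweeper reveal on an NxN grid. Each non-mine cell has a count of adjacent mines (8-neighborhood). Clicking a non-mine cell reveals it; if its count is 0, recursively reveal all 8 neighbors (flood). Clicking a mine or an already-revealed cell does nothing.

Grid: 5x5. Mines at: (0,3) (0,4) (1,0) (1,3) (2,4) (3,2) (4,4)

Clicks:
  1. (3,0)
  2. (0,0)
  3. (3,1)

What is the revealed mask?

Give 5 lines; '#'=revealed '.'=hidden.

Answer: #....
.....
##...
##...
##...

Derivation:
Click 1 (3,0) count=0: revealed 6 new [(2,0) (2,1) (3,0) (3,1) (4,0) (4,1)] -> total=6
Click 2 (0,0) count=1: revealed 1 new [(0,0)] -> total=7
Click 3 (3,1) count=1: revealed 0 new [(none)] -> total=7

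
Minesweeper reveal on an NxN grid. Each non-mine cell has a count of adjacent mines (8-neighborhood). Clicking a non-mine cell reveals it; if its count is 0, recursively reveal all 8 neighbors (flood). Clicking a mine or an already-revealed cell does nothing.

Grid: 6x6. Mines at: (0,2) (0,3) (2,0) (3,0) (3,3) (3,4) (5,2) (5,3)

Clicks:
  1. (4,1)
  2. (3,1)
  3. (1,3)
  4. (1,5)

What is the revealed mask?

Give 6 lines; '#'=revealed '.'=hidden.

Answer: ....##
...###
....##
.#....
.#....
......

Derivation:
Click 1 (4,1) count=2: revealed 1 new [(4,1)] -> total=1
Click 2 (3,1) count=2: revealed 1 new [(3,1)] -> total=2
Click 3 (1,3) count=2: revealed 1 new [(1,3)] -> total=3
Click 4 (1,5) count=0: revealed 6 new [(0,4) (0,5) (1,4) (1,5) (2,4) (2,5)] -> total=9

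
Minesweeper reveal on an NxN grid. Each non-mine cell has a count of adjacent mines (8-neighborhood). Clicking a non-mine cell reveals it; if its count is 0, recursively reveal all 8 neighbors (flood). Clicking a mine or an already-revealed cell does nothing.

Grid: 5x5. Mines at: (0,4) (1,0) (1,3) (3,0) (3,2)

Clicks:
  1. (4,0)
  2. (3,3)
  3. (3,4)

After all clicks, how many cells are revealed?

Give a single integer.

Click 1 (4,0) count=1: revealed 1 new [(4,0)] -> total=1
Click 2 (3,3) count=1: revealed 1 new [(3,3)] -> total=2
Click 3 (3,4) count=0: revealed 5 new [(2,3) (2,4) (3,4) (4,3) (4,4)] -> total=7

Answer: 7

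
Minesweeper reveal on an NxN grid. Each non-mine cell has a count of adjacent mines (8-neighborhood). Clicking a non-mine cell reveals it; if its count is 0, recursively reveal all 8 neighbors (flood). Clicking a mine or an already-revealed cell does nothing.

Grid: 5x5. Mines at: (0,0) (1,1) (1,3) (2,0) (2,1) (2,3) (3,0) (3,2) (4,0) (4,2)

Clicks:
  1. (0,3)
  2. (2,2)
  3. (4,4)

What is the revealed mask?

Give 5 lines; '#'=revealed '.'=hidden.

Click 1 (0,3) count=1: revealed 1 new [(0,3)] -> total=1
Click 2 (2,2) count=5: revealed 1 new [(2,2)] -> total=2
Click 3 (4,4) count=0: revealed 4 new [(3,3) (3,4) (4,3) (4,4)] -> total=6

Answer: ...#.
.....
..#..
...##
...##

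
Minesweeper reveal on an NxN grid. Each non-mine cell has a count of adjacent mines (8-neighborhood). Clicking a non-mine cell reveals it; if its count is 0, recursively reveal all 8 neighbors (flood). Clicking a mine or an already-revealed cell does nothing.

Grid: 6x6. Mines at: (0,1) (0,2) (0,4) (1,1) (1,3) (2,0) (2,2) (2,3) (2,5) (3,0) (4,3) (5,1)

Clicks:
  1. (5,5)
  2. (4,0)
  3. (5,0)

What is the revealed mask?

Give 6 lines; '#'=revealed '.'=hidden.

Click 1 (5,5) count=0: revealed 6 new [(3,4) (3,5) (4,4) (4,5) (5,4) (5,5)] -> total=6
Click 2 (4,0) count=2: revealed 1 new [(4,0)] -> total=7
Click 3 (5,0) count=1: revealed 1 new [(5,0)] -> total=8

Answer: ......
......
......
....##
#...##
#...##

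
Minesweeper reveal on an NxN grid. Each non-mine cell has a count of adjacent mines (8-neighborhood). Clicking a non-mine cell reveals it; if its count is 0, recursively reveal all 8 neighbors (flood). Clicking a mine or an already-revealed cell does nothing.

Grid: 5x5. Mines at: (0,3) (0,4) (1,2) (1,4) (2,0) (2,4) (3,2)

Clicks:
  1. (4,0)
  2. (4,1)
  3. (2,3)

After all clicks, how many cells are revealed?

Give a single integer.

Click 1 (4,0) count=0: revealed 4 new [(3,0) (3,1) (4,0) (4,1)] -> total=4
Click 2 (4,1) count=1: revealed 0 new [(none)] -> total=4
Click 3 (2,3) count=4: revealed 1 new [(2,3)] -> total=5

Answer: 5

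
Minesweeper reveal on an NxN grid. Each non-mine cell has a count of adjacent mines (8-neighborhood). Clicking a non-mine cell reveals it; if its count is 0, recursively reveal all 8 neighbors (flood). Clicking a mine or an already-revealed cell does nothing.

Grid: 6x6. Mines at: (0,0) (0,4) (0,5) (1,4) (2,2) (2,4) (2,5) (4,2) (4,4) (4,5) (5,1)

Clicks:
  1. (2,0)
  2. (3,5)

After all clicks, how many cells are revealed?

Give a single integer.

Click 1 (2,0) count=0: revealed 8 new [(1,0) (1,1) (2,0) (2,1) (3,0) (3,1) (4,0) (4,1)] -> total=8
Click 2 (3,5) count=4: revealed 1 new [(3,5)] -> total=9

Answer: 9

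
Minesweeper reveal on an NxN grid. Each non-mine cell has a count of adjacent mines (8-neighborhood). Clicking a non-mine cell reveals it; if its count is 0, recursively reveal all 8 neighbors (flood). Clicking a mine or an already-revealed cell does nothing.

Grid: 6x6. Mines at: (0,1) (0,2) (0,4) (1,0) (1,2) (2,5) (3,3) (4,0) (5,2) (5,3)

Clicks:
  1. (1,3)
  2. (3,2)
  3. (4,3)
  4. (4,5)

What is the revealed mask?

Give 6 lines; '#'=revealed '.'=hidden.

Click 1 (1,3) count=3: revealed 1 new [(1,3)] -> total=1
Click 2 (3,2) count=1: revealed 1 new [(3,2)] -> total=2
Click 3 (4,3) count=3: revealed 1 new [(4,3)] -> total=3
Click 4 (4,5) count=0: revealed 6 new [(3,4) (3,5) (4,4) (4,5) (5,4) (5,5)] -> total=9

Answer: ......
...#..
......
..#.##
...###
....##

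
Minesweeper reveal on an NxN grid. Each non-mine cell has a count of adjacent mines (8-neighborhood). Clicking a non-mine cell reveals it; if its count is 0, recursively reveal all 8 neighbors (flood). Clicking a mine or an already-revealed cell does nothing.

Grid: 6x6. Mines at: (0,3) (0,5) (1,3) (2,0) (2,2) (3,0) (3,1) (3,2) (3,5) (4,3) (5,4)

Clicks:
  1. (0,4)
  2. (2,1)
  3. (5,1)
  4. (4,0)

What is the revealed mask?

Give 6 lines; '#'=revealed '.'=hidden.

Answer: ....#.
......
.#....
......
###...
###...

Derivation:
Click 1 (0,4) count=3: revealed 1 new [(0,4)] -> total=1
Click 2 (2,1) count=5: revealed 1 new [(2,1)] -> total=2
Click 3 (5,1) count=0: revealed 6 new [(4,0) (4,1) (4,2) (5,0) (5,1) (5,2)] -> total=8
Click 4 (4,0) count=2: revealed 0 new [(none)] -> total=8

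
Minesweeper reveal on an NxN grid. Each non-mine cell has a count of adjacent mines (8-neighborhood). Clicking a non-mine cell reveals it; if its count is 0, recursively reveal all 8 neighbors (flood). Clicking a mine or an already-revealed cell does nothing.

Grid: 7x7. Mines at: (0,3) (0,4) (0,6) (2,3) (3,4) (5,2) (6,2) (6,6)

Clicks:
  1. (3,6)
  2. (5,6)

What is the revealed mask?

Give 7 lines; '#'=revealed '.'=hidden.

Click 1 (3,6) count=0: revealed 10 new [(1,5) (1,6) (2,5) (2,6) (3,5) (3,6) (4,5) (4,6) (5,5) (5,6)] -> total=10
Click 2 (5,6) count=1: revealed 0 new [(none)] -> total=10

Answer: .......
.....##
.....##
.....##
.....##
.....##
.......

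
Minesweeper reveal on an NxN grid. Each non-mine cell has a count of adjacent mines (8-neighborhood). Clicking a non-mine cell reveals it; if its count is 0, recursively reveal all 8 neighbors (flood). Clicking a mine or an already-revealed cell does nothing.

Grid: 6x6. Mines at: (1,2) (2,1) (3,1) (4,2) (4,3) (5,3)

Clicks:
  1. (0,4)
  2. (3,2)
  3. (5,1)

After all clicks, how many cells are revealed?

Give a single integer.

Click 1 (0,4) count=0: revealed 16 new [(0,3) (0,4) (0,5) (1,3) (1,4) (1,5) (2,3) (2,4) (2,5) (3,3) (3,4) (3,5) (4,4) (4,5) (5,4) (5,5)] -> total=16
Click 2 (3,2) count=4: revealed 1 new [(3,2)] -> total=17
Click 3 (5,1) count=1: revealed 1 new [(5,1)] -> total=18

Answer: 18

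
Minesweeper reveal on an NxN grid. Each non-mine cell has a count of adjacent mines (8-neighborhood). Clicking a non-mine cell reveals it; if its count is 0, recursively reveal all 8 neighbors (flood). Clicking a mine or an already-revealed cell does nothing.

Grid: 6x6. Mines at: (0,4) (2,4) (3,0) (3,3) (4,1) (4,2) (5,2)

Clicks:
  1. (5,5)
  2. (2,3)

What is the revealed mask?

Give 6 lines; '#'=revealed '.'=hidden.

Click 1 (5,5) count=0: revealed 8 new [(3,4) (3,5) (4,3) (4,4) (4,5) (5,3) (5,4) (5,5)] -> total=8
Click 2 (2,3) count=2: revealed 1 new [(2,3)] -> total=9

Answer: ......
......
...#..
....##
...###
...###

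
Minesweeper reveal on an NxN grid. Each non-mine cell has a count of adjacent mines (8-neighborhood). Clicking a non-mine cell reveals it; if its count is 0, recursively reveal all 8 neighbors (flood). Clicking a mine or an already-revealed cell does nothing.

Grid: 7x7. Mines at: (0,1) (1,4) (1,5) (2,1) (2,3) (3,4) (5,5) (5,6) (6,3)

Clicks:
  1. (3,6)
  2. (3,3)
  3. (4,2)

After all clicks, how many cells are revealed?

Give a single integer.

Click 1 (3,6) count=0: revealed 6 new [(2,5) (2,6) (3,5) (3,6) (4,5) (4,6)] -> total=6
Click 2 (3,3) count=2: revealed 1 new [(3,3)] -> total=7
Click 3 (4,2) count=0: revealed 14 new [(3,0) (3,1) (3,2) (4,0) (4,1) (4,2) (4,3) (5,0) (5,1) (5,2) (5,3) (6,0) (6,1) (6,2)] -> total=21

Answer: 21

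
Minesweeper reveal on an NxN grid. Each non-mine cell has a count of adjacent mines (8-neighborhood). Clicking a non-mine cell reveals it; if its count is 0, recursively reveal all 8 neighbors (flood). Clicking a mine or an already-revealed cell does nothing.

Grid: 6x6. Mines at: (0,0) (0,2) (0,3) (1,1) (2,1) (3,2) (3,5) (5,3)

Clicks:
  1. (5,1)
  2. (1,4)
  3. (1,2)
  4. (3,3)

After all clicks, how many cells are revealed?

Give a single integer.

Click 1 (5,1) count=0: revealed 8 new [(3,0) (3,1) (4,0) (4,1) (4,2) (5,0) (5,1) (5,2)] -> total=8
Click 2 (1,4) count=1: revealed 1 new [(1,4)] -> total=9
Click 3 (1,2) count=4: revealed 1 new [(1,2)] -> total=10
Click 4 (3,3) count=1: revealed 1 new [(3,3)] -> total=11

Answer: 11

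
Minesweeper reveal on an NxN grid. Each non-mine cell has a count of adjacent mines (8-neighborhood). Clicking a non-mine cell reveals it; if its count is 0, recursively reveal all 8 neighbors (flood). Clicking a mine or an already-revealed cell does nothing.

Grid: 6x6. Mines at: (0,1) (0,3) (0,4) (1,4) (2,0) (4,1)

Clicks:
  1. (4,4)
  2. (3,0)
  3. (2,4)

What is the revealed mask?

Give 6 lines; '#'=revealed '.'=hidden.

Answer: ......
.###..
.#####
######
..####
..####

Derivation:
Click 1 (4,4) count=0: revealed 21 new [(1,1) (1,2) (1,3) (2,1) (2,2) (2,3) (2,4) (2,5) (3,1) (3,2) (3,3) (3,4) (3,5) (4,2) (4,3) (4,4) (4,5) (5,2) (5,3) (5,4) (5,5)] -> total=21
Click 2 (3,0) count=2: revealed 1 new [(3,0)] -> total=22
Click 3 (2,4) count=1: revealed 0 new [(none)] -> total=22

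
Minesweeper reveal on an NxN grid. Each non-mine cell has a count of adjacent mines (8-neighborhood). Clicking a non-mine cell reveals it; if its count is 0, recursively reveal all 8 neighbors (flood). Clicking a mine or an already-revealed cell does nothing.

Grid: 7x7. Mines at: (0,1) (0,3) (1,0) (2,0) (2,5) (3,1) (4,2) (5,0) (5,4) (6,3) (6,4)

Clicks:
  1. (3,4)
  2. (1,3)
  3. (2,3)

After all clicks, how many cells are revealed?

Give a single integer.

Answer: 9

Derivation:
Click 1 (3,4) count=1: revealed 1 new [(3,4)] -> total=1
Click 2 (1,3) count=1: revealed 1 new [(1,3)] -> total=2
Click 3 (2,3) count=0: revealed 7 new [(1,2) (1,4) (2,2) (2,3) (2,4) (3,2) (3,3)] -> total=9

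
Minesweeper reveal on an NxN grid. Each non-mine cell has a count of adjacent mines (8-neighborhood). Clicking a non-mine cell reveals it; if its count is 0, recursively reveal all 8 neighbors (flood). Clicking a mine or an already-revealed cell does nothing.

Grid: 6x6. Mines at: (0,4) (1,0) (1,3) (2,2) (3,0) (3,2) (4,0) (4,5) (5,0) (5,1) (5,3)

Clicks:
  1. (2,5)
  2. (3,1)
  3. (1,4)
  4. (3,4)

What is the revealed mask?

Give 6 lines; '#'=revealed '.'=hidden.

Click 1 (2,5) count=0: revealed 6 new [(1,4) (1,5) (2,4) (2,5) (3,4) (3,5)] -> total=6
Click 2 (3,1) count=4: revealed 1 new [(3,1)] -> total=7
Click 3 (1,4) count=2: revealed 0 new [(none)] -> total=7
Click 4 (3,4) count=1: revealed 0 new [(none)] -> total=7

Answer: ......
....##
....##
.#..##
......
......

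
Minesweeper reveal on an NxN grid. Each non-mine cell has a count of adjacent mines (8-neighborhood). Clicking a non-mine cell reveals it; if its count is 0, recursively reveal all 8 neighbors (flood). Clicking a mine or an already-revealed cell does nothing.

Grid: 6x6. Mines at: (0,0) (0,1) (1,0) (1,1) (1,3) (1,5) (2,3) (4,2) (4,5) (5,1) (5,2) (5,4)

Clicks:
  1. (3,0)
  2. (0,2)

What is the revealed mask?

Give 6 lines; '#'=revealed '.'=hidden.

Answer: ..#...
......
##....
##....
##....
......

Derivation:
Click 1 (3,0) count=0: revealed 6 new [(2,0) (2,1) (3,0) (3,1) (4,0) (4,1)] -> total=6
Click 2 (0,2) count=3: revealed 1 new [(0,2)] -> total=7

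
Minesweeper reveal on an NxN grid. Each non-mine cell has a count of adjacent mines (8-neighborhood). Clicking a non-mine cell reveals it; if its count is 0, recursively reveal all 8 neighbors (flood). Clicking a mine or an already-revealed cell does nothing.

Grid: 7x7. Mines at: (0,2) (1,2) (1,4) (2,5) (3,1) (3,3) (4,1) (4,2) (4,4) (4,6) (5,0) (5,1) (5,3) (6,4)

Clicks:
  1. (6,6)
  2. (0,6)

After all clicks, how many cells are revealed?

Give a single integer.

Click 1 (6,6) count=0: revealed 4 new [(5,5) (5,6) (6,5) (6,6)] -> total=4
Click 2 (0,6) count=0: revealed 4 new [(0,5) (0,6) (1,5) (1,6)] -> total=8

Answer: 8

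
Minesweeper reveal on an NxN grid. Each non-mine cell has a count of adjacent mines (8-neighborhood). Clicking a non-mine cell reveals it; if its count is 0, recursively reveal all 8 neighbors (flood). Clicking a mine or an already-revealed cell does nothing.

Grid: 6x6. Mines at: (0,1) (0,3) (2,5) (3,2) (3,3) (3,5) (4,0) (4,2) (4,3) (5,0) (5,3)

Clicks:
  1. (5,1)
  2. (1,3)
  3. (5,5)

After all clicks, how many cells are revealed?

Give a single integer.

Click 1 (5,1) count=3: revealed 1 new [(5,1)] -> total=1
Click 2 (1,3) count=1: revealed 1 new [(1,3)] -> total=2
Click 3 (5,5) count=0: revealed 4 new [(4,4) (4,5) (5,4) (5,5)] -> total=6

Answer: 6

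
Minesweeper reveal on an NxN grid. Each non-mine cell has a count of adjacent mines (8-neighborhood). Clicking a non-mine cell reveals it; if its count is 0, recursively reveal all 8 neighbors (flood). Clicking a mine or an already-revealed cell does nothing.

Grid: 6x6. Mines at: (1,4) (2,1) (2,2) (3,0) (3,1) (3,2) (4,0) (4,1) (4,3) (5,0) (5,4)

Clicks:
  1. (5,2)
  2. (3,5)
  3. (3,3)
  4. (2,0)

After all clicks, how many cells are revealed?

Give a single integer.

Click 1 (5,2) count=2: revealed 1 new [(5,2)] -> total=1
Click 2 (3,5) count=0: revealed 6 new [(2,4) (2,5) (3,4) (3,5) (4,4) (4,5)] -> total=7
Click 3 (3,3) count=3: revealed 1 new [(3,3)] -> total=8
Click 4 (2,0) count=3: revealed 1 new [(2,0)] -> total=9

Answer: 9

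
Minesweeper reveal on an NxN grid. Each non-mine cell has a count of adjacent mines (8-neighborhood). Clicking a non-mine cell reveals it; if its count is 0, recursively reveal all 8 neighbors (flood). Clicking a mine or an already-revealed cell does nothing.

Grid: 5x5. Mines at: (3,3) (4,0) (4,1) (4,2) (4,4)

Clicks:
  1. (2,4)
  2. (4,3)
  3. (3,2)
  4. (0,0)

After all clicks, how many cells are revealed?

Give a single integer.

Click 1 (2,4) count=1: revealed 1 new [(2,4)] -> total=1
Click 2 (4,3) count=3: revealed 1 new [(4,3)] -> total=2
Click 3 (3,2) count=3: revealed 1 new [(3,2)] -> total=3
Click 4 (0,0) count=0: revealed 16 new [(0,0) (0,1) (0,2) (0,3) (0,4) (1,0) (1,1) (1,2) (1,3) (1,4) (2,0) (2,1) (2,2) (2,3) (3,0) (3,1)] -> total=19

Answer: 19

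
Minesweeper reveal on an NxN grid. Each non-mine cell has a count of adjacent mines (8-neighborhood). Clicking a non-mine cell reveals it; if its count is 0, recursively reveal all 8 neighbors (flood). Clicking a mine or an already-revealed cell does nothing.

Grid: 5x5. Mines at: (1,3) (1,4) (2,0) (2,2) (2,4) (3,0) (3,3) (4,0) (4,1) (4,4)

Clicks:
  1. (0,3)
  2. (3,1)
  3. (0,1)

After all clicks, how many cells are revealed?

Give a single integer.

Click 1 (0,3) count=2: revealed 1 new [(0,3)] -> total=1
Click 2 (3,1) count=5: revealed 1 new [(3,1)] -> total=2
Click 3 (0,1) count=0: revealed 6 new [(0,0) (0,1) (0,2) (1,0) (1,1) (1,2)] -> total=8

Answer: 8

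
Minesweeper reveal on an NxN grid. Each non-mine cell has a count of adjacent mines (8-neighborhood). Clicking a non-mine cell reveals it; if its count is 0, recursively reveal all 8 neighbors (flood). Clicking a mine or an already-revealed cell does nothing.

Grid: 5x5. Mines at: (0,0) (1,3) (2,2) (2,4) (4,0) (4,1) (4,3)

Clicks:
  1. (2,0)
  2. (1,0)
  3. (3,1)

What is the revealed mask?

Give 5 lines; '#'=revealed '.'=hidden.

Answer: .....
##...
##...
##...
.....

Derivation:
Click 1 (2,0) count=0: revealed 6 new [(1,0) (1,1) (2,0) (2,1) (3,0) (3,1)] -> total=6
Click 2 (1,0) count=1: revealed 0 new [(none)] -> total=6
Click 3 (3,1) count=3: revealed 0 new [(none)] -> total=6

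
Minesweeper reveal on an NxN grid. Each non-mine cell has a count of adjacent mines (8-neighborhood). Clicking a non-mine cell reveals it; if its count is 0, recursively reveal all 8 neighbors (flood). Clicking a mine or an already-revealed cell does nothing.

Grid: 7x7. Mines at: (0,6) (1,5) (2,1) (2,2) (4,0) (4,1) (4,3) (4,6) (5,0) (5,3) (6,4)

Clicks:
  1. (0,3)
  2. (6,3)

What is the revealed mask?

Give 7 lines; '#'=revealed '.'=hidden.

Answer: #####..
#####..
.......
.......
.......
.......
...#...

Derivation:
Click 1 (0,3) count=0: revealed 10 new [(0,0) (0,1) (0,2) (0,3) (0,4) (1,0) (1,1) (1,2) (1,3) (1,4)] -> total=10
Click 2 (6,3) count=2: revealed 1 new [(6,3)] -> total=11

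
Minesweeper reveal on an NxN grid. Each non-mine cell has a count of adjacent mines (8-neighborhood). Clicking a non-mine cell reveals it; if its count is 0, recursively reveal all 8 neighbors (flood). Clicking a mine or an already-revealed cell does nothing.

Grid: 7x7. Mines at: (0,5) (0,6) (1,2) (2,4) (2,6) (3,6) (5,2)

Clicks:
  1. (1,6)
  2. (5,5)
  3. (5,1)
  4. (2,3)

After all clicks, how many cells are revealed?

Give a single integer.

Answer: 18

Derivation:
Click 1 (1,6) count=3: revealed 1 new [(1,6)] -> total=1
Click 2 (5,5) count=0: revealed 15 new [(3,3) (3,4) (3,5) (4,3) (4,4) (4,5) (4,6) (5,3) (5,4) (5,5) (5,6) (6,3) (6,4) (6,5) (6,6)] -> total=16
Click 3 (5,1) count=1: revealed 1 new [(5,1)] -> total=17
Click 4 (2,3) count=2: revealed 1 new [(2,3)] -> total=18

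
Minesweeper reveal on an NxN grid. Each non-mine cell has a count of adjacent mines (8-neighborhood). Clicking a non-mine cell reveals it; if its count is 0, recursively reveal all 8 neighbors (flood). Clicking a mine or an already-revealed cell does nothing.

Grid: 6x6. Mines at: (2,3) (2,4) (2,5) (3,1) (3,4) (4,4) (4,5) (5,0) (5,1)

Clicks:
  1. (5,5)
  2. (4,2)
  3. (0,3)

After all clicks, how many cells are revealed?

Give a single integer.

Answer: 17

Derivation:
Click 1 (5,5) count=2: revealed 1 new [(5,5)] -> total=1
Click 2 (4,2) count=2: revealed 1 new [(4,2)] -> total=2
Click 3 (0,3) count=0: revealed 15 new [(0,0) (0,1) (0,2) (0,3) (0,4) (0,5) (1,0) (1,1) (1,2) (1,3) (1,4) (1,5) (2,0) (2,1) (2,2)] -> total=17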